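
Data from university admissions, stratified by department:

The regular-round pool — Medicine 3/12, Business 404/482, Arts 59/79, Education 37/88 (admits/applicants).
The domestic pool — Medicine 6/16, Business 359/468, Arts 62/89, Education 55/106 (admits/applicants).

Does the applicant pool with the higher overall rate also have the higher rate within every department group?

No

Medicine: the regular-round pool 3/12 = 25.0%, the domestic pool 6/16 = 37.5% → the domestic pool
Business: the regular-round pool 404/482 = 83.8%, the domestic pool 359/468 = 76.7% → the regular-round pool
Arts: the regular-round pool 59/79 = 74.7%, the domestic pool 62/89 = 69.7% → the regular-round pool
Education: the regular-round pool 37/88 = 42.0%, the domestic pool 55/106 = 51.9% → the domestic pool
Overall: the regular-round pool 503/661 = 76.1%, the domestic pool 482/679 = 71.0% → the regular-round pool
Neither sweeps: the regular-round pool wins 2 of 4 groups, the domestic pool wins 2. The regular-round pool wins overall but not every group — no Simpson reversal.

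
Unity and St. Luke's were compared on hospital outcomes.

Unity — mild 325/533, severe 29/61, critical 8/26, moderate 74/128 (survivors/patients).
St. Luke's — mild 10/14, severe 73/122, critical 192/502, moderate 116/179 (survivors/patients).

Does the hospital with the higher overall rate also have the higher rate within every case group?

Mild: Unity 325/533 = 61.0%, St. Luke's 10/14 = 71.4% → St. Luke's
Severe: Unity 29/61 = 47.5%, St. Luke's 73/122 = 59.8% → St. Luke's
Critical: Unity 8/26 = 30.8%, St. Luke's 192/502 = 38.2% → St. Luke's
Moderate: Unity 74/128 = 57.8%, St. Luke's 116/179 = 64.8% → St. Luke's
Overall: Unity 436/748 = 58.3%, St. Luke's 391/817 = 47.9% → Unity
St. Luke's wins each case group but Unity wins overall — the comparison reverses. St. Luke's's patients skew toward critical, which has a lower base rate.

No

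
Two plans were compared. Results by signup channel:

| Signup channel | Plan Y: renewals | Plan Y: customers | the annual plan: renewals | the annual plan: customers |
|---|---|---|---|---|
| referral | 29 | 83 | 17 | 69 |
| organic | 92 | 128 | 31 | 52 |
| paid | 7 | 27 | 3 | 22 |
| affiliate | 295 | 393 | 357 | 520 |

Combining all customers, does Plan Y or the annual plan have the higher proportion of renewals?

Plan Y

Referral: Plan Y 29/83 = 34.9%, the annual plan 17/69 = 24.6% → Plan Y
Organic: Plan Y 92/128 = 71.9%, the annual plan 31/52 = 59.6% → Plan Y
Paid: Plan Y 7/27 = 25.9%, the annual plan 3/22 = 13.6% → Plan Y
Affiliate: Plan Y 295/393 = 75.1%, the annual plan 357/520 = 68.7% → Plan Y
Overall: Plan Y 423/631 = 67.0%, the annual plan 408/663 = 61.5% → Plan Y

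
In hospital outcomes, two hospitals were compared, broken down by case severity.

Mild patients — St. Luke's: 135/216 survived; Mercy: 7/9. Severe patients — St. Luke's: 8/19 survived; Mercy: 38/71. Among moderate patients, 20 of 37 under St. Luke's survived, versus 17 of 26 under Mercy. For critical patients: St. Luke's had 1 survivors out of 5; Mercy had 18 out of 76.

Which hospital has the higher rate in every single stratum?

Mild: St. Luke's 135/216 = 62.5%, Mercy 7/9 = 77.8% → Mercy
Severe: St. Luke's 8/19 = 42.1%, Mercy 38/71 = 53.5% → Mercy
Moderate: St. Luke's 20/37 = 54.1%, Mercy 17/26 = 65.4% → Mercy
Critical: St. Luke's 1/5 = 20.0%, Mercy 18/76 = 23.7% → Mercy
Mercy has the higher rate in all 4 groups.

Mercy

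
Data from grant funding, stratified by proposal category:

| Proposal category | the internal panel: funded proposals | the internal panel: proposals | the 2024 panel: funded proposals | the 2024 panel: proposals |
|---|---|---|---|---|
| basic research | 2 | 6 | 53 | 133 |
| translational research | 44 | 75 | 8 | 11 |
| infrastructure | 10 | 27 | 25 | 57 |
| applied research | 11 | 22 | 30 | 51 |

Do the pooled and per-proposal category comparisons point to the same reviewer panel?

No

Basic research: the internal panel 2/6 = 33.3%, the 2024 panel 53/133 = 39.8% → the 2024 panel
Translational research: the internal panel 44/75 = 58.7%, the 2024 panel 8/11 = 72.7% → the 2024 panel
Infrastructure: the internal panel 10/27 = 37.0%, the 2024 panel 25/57 = 43.9% → the 2024 panel
Applied research: the internal panel 11/22 = 50.0%, the 2024 panel 30/51 = 58.8% → the 2024 panel
Overall: the internal panel 67/130 = 51.5%, the 2024 panel 116/252 = 46.0% → the internal panel
The 2024 panel wins each proposal group but the internal panel wins overall — the comparison reverses. The 2024 panel's proposals skew toward basic research, which has a lower base rate.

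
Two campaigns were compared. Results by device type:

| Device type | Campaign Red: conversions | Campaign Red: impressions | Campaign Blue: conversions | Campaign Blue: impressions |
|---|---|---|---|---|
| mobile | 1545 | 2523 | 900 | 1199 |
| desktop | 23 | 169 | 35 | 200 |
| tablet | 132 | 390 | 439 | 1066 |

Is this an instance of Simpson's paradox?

Mobile: Campaign Red 1545/2523 = 61.2%, Campaign Blue 900/1199 = 75.1% → Campaign Blue
Desktop: Campaign Red 23/169 = 13.6%, Campaign Blue 35/200 = 17.5% → Campaign Blue
Tablet: Campaign Red 132/390 = 33.8%, Campaign Blue 439/1066 = 41.2% → Campaign Blue
Overall: Campaign Red 1700/3082 = 55.2%, Campaign Blue 1374/2465 = 55.7% → Campaign Blue
Campaign Blue wins overall and in every device group — no reversal.

No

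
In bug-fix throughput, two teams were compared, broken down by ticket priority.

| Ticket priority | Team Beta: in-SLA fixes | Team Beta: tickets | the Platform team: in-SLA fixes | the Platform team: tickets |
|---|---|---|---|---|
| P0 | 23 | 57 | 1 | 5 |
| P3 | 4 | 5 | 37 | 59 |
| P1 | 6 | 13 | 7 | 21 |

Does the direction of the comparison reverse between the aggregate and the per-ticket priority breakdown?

P0: Team Beta 23/57 = 40.4%, the Platform team 1/5 = 20.0% → Team Beta
P3: Team Beta 4/5 = 80.0%, the Platform team 37/59 = 62.7% → Team Beta
P1: Team Beta 6/13 = 46.2%, the Platform team 7/21 = 33.3% → Team Beta
Overall: Team Beta 33/75 = 44.0%, the Platform team 45/85 = 52.9% → the Platform team
Team Beta wins each ticket group but the Platform team wins overall — the comparison reverses. Team Beta's tickets skew toward P0, which has a lower base rate.

Yes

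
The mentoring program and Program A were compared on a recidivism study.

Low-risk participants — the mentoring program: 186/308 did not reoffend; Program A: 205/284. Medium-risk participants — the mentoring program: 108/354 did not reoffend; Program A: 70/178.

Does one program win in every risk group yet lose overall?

No

Low-risk: the mentoring program 186/308 = 60.4%, Program A 205/284 = 72.2% → Program A
Medium-risk: the mentoring program 108/354 = 30.5%, Program A 70/178 = 39.3% → Program A
Overall: the mentoring program 294/662 = 44.4%, Program A 275/462 = 59.5% → Program A
Program A wins overall and in every risk group — no reversal.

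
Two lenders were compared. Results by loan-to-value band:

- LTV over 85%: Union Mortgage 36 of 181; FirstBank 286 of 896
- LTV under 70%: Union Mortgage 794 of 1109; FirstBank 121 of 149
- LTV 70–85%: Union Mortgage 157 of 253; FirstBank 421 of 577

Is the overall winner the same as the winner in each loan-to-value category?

No

LTV over 85%: Union Mortgage 36/181 = 19.9%, FirstBank 286/896 = 31.9% → FirstBank
LTV under 70%: Union Mortgage 794/1109 = 71.6%, FirstBank 121/149 = 81.2% → FirstBank
LTV 70–85%: Union Mortgage 157/253 = 62.1%, FirstBank 421/577 = 73.0% → FirstBank
Overall: Union Mortgage 987/1543 = 64.0%, FirstBank 828/1622 = 51.0% → Union Mortgage
FirstBank wins each loan-to-value group but Union Mortgage wins overall — the comparison reverses. FirstBank's loans skew toward LTV over 85%, which has a lower base rate.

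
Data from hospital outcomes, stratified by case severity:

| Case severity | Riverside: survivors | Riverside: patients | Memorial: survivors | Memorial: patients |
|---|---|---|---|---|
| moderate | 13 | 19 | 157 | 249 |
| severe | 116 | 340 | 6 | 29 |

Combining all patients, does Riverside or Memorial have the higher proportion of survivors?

Moderate: Riverside 13/19 = 68.4%, Memorial 157/249 = 63.1% → Riverside
Severe: Riverside 116/340 = 34.1%, Memorial 6/29 = 20.7% → Riverside
Overall: Riverside 129/359 = 35.9%, Memorial 163/278 = 58.6% → Memorial
(Riverside wins every case group but Memorial wins overall — Riverside's patients skew toward the low-rate severe group.)

Memorial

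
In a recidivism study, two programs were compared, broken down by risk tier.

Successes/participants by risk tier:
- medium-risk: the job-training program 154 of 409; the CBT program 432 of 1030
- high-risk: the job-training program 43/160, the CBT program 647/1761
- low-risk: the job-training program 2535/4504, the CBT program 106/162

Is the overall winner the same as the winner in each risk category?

No

Medium-risk: the job-training program 154/409 = 37.7%, the CBT program 432/1030 = 41.9% → the CBT program
High-risk: the job-training program 43/160 = 26.9%, the CBT program 647/1761 = 36.7% → the CBT program
Low-risk: the job-training program 2535/4504 = 56.3%, the CBT program 106/162 = 65.4% → the CBT program
Overall: the job-training program 2732/5073 = 53.9%, the CBT program 1185/2953 = 40.1% → the job-training program
The CBT program wins each risk group but the job-training program wins overall — the comparison reverses. The CBT program's participants skew toward high-risk, which has a lower base rate.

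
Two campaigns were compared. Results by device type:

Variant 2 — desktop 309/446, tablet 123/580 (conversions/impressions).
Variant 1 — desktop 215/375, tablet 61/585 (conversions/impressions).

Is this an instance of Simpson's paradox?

No

Desktop: Variant 2 309/446 = 69.3%, Variant 1 215/375 = 57.3% → Variant 2
Tablet: Variant 2 123/580 = 21.2%, Variant 1 61/585 = 10.4% → Variant 2
Overall: Variant 2 432/1026 = 42.1%, Variant 1 276/960 = 28.8% → Variant 2
Variant 2 wins overall and in every device group — no reversal.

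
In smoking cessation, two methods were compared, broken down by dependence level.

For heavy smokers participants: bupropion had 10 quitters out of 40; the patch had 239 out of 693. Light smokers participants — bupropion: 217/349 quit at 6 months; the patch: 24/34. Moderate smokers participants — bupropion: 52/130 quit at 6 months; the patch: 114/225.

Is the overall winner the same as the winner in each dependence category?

No

Heavy smokers: bupropion 10/40 = 25.0%, the patch 239/693 = 34.5% → the patch
Light smokers: bupropion 217/349 = 62.2%, the patch 24/34 = 70.6% → the patch
Moderate smokers: bupropion 52/130 = 40.0%, the patch 114/225 = 50.7% → the patch
Overall: bupropion 279/519 = 53.8%, the patch 377/952 = 39.6% → bupropion
The patch wins each dependence group but bupropion wins overall — the comparison reverses. The patch's participants skew toward heavy smokers, which has a lower base rate.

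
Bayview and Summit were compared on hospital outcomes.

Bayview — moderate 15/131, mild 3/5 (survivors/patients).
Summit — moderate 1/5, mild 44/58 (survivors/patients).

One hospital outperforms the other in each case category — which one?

Summit

Moderate: Bayview 15/131 = 11.5%, Summit 1/5 = 20.0% → Summit
Mild: Bayview 3/5 = 60.0%, Summit 44/58 = 75.9% → Summit
Summit has the higher rate in both groups.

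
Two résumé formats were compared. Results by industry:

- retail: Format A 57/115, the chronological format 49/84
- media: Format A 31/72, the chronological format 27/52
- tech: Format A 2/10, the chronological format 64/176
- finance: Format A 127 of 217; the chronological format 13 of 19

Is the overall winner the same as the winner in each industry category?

No

Retail: Format A 57/115 = 49.6%, the chronological format 49/84 = 58.3% → the chronological format
Media: Format A 31/72 = 43.1%, the chronological format 27/52 = 51.9% → the chronological format
Tech: Format A 2/10 = 20.0%, the chronological format 64/176 = 36.4% → the chronological format
Finance: Format A 127/217 = 58.5%, the chronological format 13/19 = 68.4% → the chronological format
Overall: Format A 217/414 = 52.4%, the chronological format 153/331 = 46.2% → Format A
The chronological format wins each industry group but Format A wins overall — the comparison reverses. The chronological format's applications skew toward tech, which has a lower base rate.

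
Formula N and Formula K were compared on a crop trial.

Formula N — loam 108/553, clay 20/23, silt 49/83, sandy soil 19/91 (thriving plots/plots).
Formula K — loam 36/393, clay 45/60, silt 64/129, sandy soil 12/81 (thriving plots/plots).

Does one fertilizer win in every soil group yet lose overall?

Loam: Formula N 108/553 = 19.5%, Formula K 36/393 = 9.2% → Formula N
Clay: Formula N 20/23 = 87.0%, Formula K 45/60 = 75.0% → Formula N
Silt: Formula N 49/83 = 59.0%, Formula K 64/129 = 49.6% → Formula N
Sandy soil: Formula N 19/91 = 20.9%, Formula K 12/81 = 14.8% → Formula N
Overall: Formula N 196/750 = 26.1%, Formula K 157/663 = 23.7% → Formula N
Formula N wins overall and in every soil group — no reversal.

No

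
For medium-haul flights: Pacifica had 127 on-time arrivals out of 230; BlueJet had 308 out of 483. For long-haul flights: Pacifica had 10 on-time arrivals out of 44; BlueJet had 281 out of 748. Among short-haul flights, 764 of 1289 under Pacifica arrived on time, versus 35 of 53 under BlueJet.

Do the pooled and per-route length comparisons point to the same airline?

No

Medium-haul: Pacifica 127/230 = 55.2%, BlueJet 308/483 = 63.8% → BlueJet
Long-haul: Pacifica 10/44 = 22.7%, BlueJet 281/748 = 37.6% → BlueJet
Short-haul: Pacifica 764/1289 = 59.3%, BlueJet 35/53 = 66.0% → BlueJet
Overall: Pacifica 901/1563 = 57.6%, BlueJet 624/1284 = 48.6% → Pacifica
BlueJet wins each route group but Pacifica wins overall — the comparison reverses. BlueJet's flights skew toward long-haul, which has a lower base rate.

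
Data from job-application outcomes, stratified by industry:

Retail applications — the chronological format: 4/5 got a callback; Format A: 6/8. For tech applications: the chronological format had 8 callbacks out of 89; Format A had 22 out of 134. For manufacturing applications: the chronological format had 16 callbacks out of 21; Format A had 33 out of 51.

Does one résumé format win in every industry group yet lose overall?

No

Retail: the chronological format 4/5 = 80.0%, Format A 6/8 = 75.0% → the chronological format
Tech: the chronological format 8/89 = 9.0%, Format A 22/134 = 16.4% → Format A
Manufacturing: the chronological format 16/21 = 76.2%, Format A 33/51 = 64.7% → the chronological format
Overall: the chronological format 28/115 = 24.3%, Format A 61/193 = 31.6% → Format A
Neither sweeps: the chronological format wins 2 of 3 groups, Format A wins 1. Format A wins overall but not every group — no Simpson reversal.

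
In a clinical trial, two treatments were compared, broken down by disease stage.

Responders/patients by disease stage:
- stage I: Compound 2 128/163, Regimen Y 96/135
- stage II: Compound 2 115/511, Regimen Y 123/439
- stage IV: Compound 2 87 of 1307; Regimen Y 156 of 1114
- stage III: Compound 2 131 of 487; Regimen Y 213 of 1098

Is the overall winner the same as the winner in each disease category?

No

Stage I: Compound 2 128/163 = 78.5%, Regimen Y 96/135 = 71.1% → Compound 2
Stage II: Compound 2 115/511 = 22.5%, Regimen Y 123/439 = 28.0% → Regimen Y
Stage IV: Compound 2 87/1307 = 6.7%, Regimen Y 156/1114 = 14.0% → Regimen Y
Stage III: Compound 2 131/487 = 26.9%, Regimen Y 213/1098 = 19.4% → Compound 2
Overall: Compound 2 461/2468 = 18.7%, Regimen Y 588/2786 = 21.1% → Regimen Y
Neither sweeps: Compound 2 wins 2 of 4 groups, Regimen Y wins 2. Regimen Y wins overall but not every group — no Simpson reversal.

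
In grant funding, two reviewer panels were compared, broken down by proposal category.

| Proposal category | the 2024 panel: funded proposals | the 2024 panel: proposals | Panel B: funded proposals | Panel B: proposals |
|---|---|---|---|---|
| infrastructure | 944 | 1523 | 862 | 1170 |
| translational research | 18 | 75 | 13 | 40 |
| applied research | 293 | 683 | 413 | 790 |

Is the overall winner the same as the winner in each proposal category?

Infrastructure: the 2024 panel 944/1523 = 62.0%, Panel B 862/1170 = 73.7% → Panel B
Translational research: the 2024 panel 18/75 = 24.0%, Panel B 13/40 = 32.5% → Panel B
Applied research: the 2024 panel 293/683 = 42.9%, Panel B 413/790 = 52.3% → Panel B
Overall: the 2024 panel 1255/2281 = 55.0%, Panel B 1288/2000 = 64.4% → Panel B
Panel B wins overall and in every proposal group — no reversal.

Yes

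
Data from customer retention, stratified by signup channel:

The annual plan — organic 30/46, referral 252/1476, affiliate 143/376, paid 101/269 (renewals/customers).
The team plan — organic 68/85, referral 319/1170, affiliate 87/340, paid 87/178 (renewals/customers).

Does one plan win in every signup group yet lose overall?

Organic: the annual plan 30/46 = 65.2%, the team plan 68/85 = 80.0% → the team plan
Referral: the annual plan 252/1476 = 17.1%, the team plan 319/1170 = 27.3% → the team plan
Affiliate: the annual plan 143/376 = 38.0%, the team plan 87/340 = 25.6% → the annual plan
Paid: the annual plan 101/269 = 37.5%, the team plan 87/178 = 48.9% → the team plan
Overall: the annual plan 526/2167 = 24.3%, the team plan 561/1773 = 31.6% → the team plan
Neither sweeps: the annual plan wins 1 of 4 groups, the team plan wins 3. The team plan wins overall but not every group — no Simpson reversal.

No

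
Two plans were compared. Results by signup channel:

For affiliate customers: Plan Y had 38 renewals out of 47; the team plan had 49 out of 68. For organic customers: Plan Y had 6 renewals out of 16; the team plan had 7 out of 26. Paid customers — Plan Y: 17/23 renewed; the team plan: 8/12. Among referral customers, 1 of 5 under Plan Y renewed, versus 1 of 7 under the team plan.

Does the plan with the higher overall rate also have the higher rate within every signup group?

Affiliate: Plan Y 38/47 = 80.9%, the team plan 49/68 = 72.1% → Plan Y
Organic: Plan Y 6/16 = 37.5%, the team plan 7/26 = 26.9% → Plan Y
Paid: Plan Y 17/23 = 73.9%, the team plan 8/12 = 66.7% → Plan Y
Referral: Plan Y 1/5 = 20.0%, the team plan 1/7 = 14.3% → Plan Y
Overall: Plan Y 62/91 = 68.1%, the team plan 65/113 = 57.5% → Plan Y
Plan Y wins overall and in every signup group — no reversal.

Yes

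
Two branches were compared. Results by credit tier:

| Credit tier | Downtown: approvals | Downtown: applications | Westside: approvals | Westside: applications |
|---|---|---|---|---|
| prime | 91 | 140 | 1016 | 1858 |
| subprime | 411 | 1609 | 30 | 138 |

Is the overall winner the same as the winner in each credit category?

No

Prime: Downtown 91/140 = 65.0%, Westside 1016/1858 = 54.7% → Downtown
Subprime: Downtown 411/1609 = 25.5%, Westside 30/138 = 21.7% → Downtown
Overall: Downtown 502/1749 = 28.7%, Westside 1046/1996 = 52.4% → Westside
Downtown wins each credit group but Westside wins overall — the comparison reverses. Downtown's applications skew toward subprime, which has a lower base rate.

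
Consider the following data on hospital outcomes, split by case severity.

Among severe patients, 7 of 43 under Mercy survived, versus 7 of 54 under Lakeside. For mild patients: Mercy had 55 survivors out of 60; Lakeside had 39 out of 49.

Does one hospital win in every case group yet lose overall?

Severe: Mercy 7/43 = 16.3%, Lakeside 7/54 = 13.0% → Mercy
Mild: Mercy 55/60 = 91.7%, Lakeside 39/49 = 79.6% → Mercy
Overall: Mercy 62/103 = 60.2%, Lakeside 46/103 = 44.7% → Mercy
Mercy wins overall and in every case group — no reversal.

No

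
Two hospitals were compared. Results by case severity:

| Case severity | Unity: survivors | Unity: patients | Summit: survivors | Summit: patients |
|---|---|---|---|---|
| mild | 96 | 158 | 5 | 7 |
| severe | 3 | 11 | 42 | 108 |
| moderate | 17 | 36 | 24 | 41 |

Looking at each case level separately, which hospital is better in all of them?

Mild: Unity 96/158 = 60.8%, Summit 5/7 = 71.4% → Summit
Severe: Unity 3/11 = 27.3%, Summit 42/108 = 38.9% → Summit
Moderate: Unity 17/36 = 47.2%, Summit 24/41 = 58.5% → Summit
Summit has the higher rate in all 3 groups.

Summit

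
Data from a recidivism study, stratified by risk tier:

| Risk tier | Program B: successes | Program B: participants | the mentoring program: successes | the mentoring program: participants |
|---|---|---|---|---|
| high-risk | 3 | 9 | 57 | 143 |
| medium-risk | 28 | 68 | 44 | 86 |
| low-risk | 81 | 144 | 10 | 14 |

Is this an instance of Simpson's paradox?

Yes

High-risk: Program B 3/9 = 33.3%, the mentoring program 57/143 = 39.9% → the mentoring program
Medium-risk: Program B 28/68 = 41.2%, the mentoring program 44/86 = 51.2% → the mentoring program
Low-risk: Program B 81/144 = 56.2%, the mentoring program 10/14 = 71.4% → the mentoring program
Overall: Program B 112/221 = 50.7%, the mentoring program 111/243 = 45.7% → Program B
The mentoring program wins each risk group but Program B wins overall — the comparison reverses. The mentoring program's participants skew toward high-risk, which has a lower base rate.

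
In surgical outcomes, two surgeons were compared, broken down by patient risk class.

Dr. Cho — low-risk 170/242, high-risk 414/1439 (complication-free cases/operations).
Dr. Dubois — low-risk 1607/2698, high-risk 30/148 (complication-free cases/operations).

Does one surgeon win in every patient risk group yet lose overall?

Low-risk: Dr. Cho 170/242 = 70.2%, Dr. Dubois 1607/2698 = 59.6% → Dr. Cho
High-risk: Dr. Cho 414/1439 = 28.8%, Dr. Dubois 30/148 = 20.3% → Dr. Cho
Overall: Dr. Cho 584/1681 = 34.7%, Dr. Dubois 1637/2846 = 57.5% → Dr. Dubois
Dr. Cho wins each patient risk group but Dr. Dubois wins overall — the comparison reverses. Dr. Cho's operations skew toward high-risk, which has a lower base rate.

Yes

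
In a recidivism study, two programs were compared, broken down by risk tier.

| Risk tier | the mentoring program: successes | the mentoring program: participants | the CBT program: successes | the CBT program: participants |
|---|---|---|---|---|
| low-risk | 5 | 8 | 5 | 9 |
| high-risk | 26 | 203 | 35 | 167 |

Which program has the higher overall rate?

Low-risk: the mentoring program 5/8 = 62.5%, the CBT program 5/9 = 55.6% → the mentoring program
High-risk: the mentoring program 26/203 = 12.8%, the CBT program 35/167 = 21.0% → the CBT program
Overall: the mentoring program 31/211 = 14.7%, the CBT program 40/176 = 22.7% → the CBT program
(Neither sweeps every risk group, but the CBT program has the higher pooled rate.)

the CBT program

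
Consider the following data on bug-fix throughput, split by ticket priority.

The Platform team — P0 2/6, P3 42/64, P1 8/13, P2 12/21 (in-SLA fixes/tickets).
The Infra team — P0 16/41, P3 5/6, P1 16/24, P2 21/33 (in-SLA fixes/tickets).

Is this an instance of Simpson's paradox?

Yes

P0: the Platform team 2/6 = 33.3%, the Infra team 16/41 = 39.0% → the Infra team
P3: the Platform team 42/64 = 65.6%, the Infra team 5/6 = 83.3% → the Infra team
P1: the Platform team 8/13 = 61.5%, the Infra team 16/24 = 66.7% → the Infra team
P2: the Platform team 12/21 = 57.1%, the Infra team 21/33 = 63.6% → the Infra team
Overall: the Platform team 64/104 = 61.5%, the Infra team 58/104 = 55.8% → the Platform team
The Infra team wins each ticket group but the Platform team wins overall — the comparison reverses. The Infra team's tickets skew toward P0, which has a lower base rate.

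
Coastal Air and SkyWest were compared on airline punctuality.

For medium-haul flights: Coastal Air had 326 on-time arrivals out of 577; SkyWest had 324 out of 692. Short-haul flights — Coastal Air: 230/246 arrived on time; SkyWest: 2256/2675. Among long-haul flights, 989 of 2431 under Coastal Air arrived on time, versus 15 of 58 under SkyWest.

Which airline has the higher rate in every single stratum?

Coastal Air

Medium-haul: Coastal Air 326/577 = 56.5%, SkyWest 324/692 = 46.8% → Coastal Air
Short-haul: Coastal Air 230/246 = 93.5%, SkyWest 2256/2675 = 84.3% → Coastal Air
Long-haul: Coastal Air 989/2431 = 40.7%, SkyWest 15/58 = 25.9% → Coastal Air
Coastal Air has the higher rate in all 3 groups.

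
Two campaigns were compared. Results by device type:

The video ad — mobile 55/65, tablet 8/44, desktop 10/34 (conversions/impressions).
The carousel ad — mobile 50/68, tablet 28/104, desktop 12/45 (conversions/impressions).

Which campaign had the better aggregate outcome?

the video ad

Mobile: the video ad 55/65 = 84.6%, the carousel ad 50/68 = 73.5% → the video ad
Tablet: the video ad 8/44 = 18.2%, the carousel ad 28/104 = 26.9% → the carousel ad
Desktop: the video ad 10/34 = 29.4%, the carousel ad 12/45 = 26.7% → the video ad
Overall: the video ad 73/143 = 51.0%, the carousel ad 90/217 = 41.5% → the video ad
(Neither sweeps every device group, but the video ad has the higher pooled rate.)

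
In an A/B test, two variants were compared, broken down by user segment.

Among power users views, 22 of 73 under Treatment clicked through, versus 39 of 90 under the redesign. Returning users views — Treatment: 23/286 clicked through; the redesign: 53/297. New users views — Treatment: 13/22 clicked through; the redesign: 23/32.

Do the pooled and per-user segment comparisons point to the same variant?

Yes

Power users: Treatment 22/73 = 30.1%, the redesign 39/90 = 43.3% → the redesign
Returning users: Treatment 23/286 = 8.0%, the redesign 53/297 = 17.8% → the redesign
New users: Treatment 13/22 = 59.1%, the redesign 23/32 = 71.9% → the redesign
Overall: Treatment 58/381 = 15.2%, the redesign 115/419 = 27.4% → the redesign
The redesign wins overall and in every user group — no reversal.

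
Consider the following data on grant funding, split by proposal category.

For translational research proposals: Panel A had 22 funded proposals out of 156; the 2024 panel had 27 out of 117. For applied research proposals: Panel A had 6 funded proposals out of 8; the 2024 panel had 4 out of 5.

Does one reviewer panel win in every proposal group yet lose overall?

No

Translational research: Panel A 22/156 = 14.1%, the 2024 panel 27/117 = 23.1% → the 2024 panel
Applied research: Panel A 6/8 = 75.0%, the 2024 panel 4/5 = 80.0% → the 2024 panel
Overall: Panel A 28/164 = 17.1%, the 2024 panel 31/122 = 25.4% → the 2024 panel
The 2024 panel wins overall and in every proposal group — no reversal.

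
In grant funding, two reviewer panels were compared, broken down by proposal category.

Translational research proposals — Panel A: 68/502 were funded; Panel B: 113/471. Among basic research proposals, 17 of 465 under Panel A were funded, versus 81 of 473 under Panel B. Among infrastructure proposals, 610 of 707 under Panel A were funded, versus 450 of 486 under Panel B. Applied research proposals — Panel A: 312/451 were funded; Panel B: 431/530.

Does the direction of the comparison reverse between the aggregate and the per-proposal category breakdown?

No

Translational research: Panel A 68/502 = 13.5%, Panel B 113/471 = 24.0% → Panel B
Basic research: Panel A 17/465 = 3.7%, Panel B 81/473 = 17.1% → Panel B
Infrastructure: Panel A 610/707 = 86.3%, Panel B 450/486 = 92.6% → Panel B
Applied research: Panel A 312/451 = 69.2%, Panel B 431/530 = 81.3% → Panel B
Overall: Panel A 1007/2125 = 47.4%, Panel B 1075/1960 = 54.8% → Panel B
Panel B wins overall and in every proposal group — no reversal.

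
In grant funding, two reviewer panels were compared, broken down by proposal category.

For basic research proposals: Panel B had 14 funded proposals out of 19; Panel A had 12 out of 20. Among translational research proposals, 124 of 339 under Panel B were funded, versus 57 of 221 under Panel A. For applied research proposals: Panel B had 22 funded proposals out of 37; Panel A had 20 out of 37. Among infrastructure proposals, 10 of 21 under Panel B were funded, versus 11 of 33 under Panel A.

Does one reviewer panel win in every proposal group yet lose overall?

No

Basic research: Panel B 14/19 = 73.7%, Panel A 12/20 = 60.0% → Panel B
Translational research: Panel B 124/339 = 36.6%, Panel A 57/221 = 25.8% → Panel B
Applied research: Panel B 22/37 = 59.5%, Panel A 20/37 = 54.1% → Panel B
Infrastructure: Panel B 10/21 = 47.6%, Panel A 11/33 = 33.3% → Panel B
Overall: Panel B 170/416 = 40.9%, Panel A 100/311 = 32.2% → Panel B
Panel B wins overall and in every proposal group — no reversal.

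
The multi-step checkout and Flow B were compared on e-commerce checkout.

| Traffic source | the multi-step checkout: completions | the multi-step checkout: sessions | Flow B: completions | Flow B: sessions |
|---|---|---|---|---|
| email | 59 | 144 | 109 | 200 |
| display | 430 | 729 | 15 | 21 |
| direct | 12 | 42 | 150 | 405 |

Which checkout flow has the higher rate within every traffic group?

Email: the multi-step checkout 59/144 = 41.0%, Flow B 109/200 = 54.5% → Flow B
Display: the multi-step checkout 430/729 = 59.0%, Flow B 15/21 = 71.4% → Flow B
Direct: the multi-step checkout 12/42 = 28.6%, Flow B 150/405 = 37.0% → Flow B
Flow B has the higher rate in all 3 groups.

Flow B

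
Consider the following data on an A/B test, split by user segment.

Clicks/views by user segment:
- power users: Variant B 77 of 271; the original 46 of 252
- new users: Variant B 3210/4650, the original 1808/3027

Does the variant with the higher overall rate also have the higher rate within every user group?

Power users: Variant B 77/271 = 28.4%, the original 46/252 = 18.3% → Variant B
New users: Variant B 3210/4650 = 69.0%, the original 1808/3027 = 59.7% → Variant B
Overall: Variant B 3287/4921 = 66.8%, the original 1854/3279 = 56.5% → Variant B
Variant B wins overall and in every user group — no reversal.

Yes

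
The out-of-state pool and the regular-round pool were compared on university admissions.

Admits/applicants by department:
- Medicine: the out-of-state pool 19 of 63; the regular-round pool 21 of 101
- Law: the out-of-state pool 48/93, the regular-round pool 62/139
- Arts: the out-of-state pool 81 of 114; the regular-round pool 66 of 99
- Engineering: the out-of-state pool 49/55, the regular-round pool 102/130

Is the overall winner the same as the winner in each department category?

Yes

Medicine: the out-of-state pool 19/63 = 30.2%, the regular-round pool 21/101 = 20.8% → the out-of-state pool
Law: the out-of-state pool 48/93 = 51.6%, the regular-round pool 62/139 = 44.6% → the out-of-state pool
Arts: the out-of-state pool 81/114 = 71.1%, the regular-round pool 66/99 = 66.7% → the out-of-state pool
Engineering: the out-of-state pool 49/55 = 89.1%, the regular-round pool 102/130 = 78.5% → the out-of-state pool
Overall: the out-of-state pool 197/325 = 60.6%, the regular-round pool 251/469 = 53.5% → the out-of-state pool
The out-of-state pool wins overall and in every department group — no reversal.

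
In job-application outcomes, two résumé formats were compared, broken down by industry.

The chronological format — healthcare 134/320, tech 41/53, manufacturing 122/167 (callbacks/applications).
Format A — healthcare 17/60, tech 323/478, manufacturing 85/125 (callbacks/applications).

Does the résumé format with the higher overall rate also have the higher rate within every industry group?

Healthcare: the chronological format 134/320 = 41.9%, Format A 17/60 = 28.3% → the chronological format
Tech: the chronological format 41/53 = 77.4%, Format A 323/478 = 67.6% → the chronological format
Manufacturing: the chronological format 122/167 = 73.1%, Format A 85/125 = 68.0% → the chronological format
Overall: the chronological format 297/540 = 55.0%, Format A 425/663 = 64.1% → Format A
The chronological format wins each industry group but Format A wins overall — the comparison reverses. The chronological format's applications skew toward healthcare, which has a lower base rate.

No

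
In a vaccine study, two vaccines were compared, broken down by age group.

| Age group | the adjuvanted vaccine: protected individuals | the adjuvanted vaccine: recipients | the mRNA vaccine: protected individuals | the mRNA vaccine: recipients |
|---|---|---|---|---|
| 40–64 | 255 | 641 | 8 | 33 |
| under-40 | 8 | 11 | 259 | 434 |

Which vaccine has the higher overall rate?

40–64: the adjuvanted vaccine 255/641 = 39.8%, the mRNA vaccine 8/33 = 24.2% → the adjuvanted vaccine
Under-40: the adjuvanted vaccine 8/11 = 72.7%, the mRNA vaccine 259/434 = 59.7% → the adjuvanted vaccine
Overall: the adjuvanted vaccine 263/652 = 40.3%, the mRNA vaccine 267/467 = 57.2% → the mRNA vaccine
(The adjuvanted vaccine wins every age group but the mRNA vaccine wins overall — the adjuvanted vaccine's recipients skew toward the low-rate 40–64 group.)

the mRNA vaccine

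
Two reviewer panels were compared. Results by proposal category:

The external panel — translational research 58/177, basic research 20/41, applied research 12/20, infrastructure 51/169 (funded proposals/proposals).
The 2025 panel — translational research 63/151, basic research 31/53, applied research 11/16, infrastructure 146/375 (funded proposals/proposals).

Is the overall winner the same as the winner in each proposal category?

Translational research: the external panel 58/177 = 32.8%, the 2025 panel 63/151 = 41.7% → the 2025 panel
Basic research: the external panel 20/41 = 48.8%, the 2025 panel 31/53 = 58.5% → the 2025 panel
Applied research: the external panel 12/20 = 60.0%, the 2025 panel 11/16 = 68.8% → the 2025 panel
Infrastructure: the external panel 51/169 = 30.2%, the 2025 panel 146/375 = 38.9% → the 2025 panel
Overall: the external panel 141/407 = 34.6%, the 2025 panel 251/595 = 42.2% → the 2025 panel
The 2025 panel wins overall and in every proposal group — no reversal.

Yes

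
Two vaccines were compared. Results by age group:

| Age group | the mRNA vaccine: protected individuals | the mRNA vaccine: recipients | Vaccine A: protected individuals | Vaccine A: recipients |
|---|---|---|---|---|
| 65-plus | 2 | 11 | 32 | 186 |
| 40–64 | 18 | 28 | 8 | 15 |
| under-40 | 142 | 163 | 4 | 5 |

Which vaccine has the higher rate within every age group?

the mRNA vaccine

65-plus: the mRNA vaccine 2/11 = 18.2%, Vaccine A 32/186 = 17.2% → the mRNA vaccine
40–64: the mRNA vaccine 18/28 = 64.3%, Vaccine A 8/15 = 53.3% → the mRNA vaccine
Under-40: the mRNA vaccine 142/163 = 87.1%, Vaccine A 4/5 = 80.0% → the mRNA vaccine
The mRNA vaccine has the higher rate in all 3 groups.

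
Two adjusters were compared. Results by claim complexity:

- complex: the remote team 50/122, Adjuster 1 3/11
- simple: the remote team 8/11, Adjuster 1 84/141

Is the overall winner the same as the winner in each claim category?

Complex: the remote team 50/122 = 41.0%, Adjuster 1 3/11 = 27.3% → the remote team
Simple: the remote team 8/11 = 72.7%, Adjuster 1 84/141 = 59.6% → the remote team
Overall: the remote team 58/133 = 43.6%, Adjuster 1 87/152 = 57.2% → Adjuster 1
The remote team wins each claim group but Adjuster 1 wins overall — the comparison reverses. The remote team's claims skew toward complex, which has a lower base rate.

No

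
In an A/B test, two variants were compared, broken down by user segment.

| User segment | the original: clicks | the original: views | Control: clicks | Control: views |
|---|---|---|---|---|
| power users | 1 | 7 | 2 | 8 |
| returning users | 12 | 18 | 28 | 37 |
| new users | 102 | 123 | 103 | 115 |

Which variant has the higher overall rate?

Control

Power users: the original 1/7 = 14.3%, Control 2/8 = 25.0% → Control
Returning users: the original 12/18 = 66.7%, Control 28/37 = 75.7% → Control
New users: the original 102/123 = 82.9%, Control 103/115 = 89.6% → Control
Overall: the original 115/148 = 77.7%, Control 133/160 = 83.1% → Control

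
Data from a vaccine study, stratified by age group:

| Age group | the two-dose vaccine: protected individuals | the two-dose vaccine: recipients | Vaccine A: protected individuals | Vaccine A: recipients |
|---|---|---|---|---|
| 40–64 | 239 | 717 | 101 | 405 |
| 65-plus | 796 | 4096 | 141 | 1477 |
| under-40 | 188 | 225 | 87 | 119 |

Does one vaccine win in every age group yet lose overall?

No

40–64: the two-dose vaccine 239/717 = 33.3%, Vaccine A 101/405 = 24.9% → the two-dose vaccine
65-plus: the two-dose vaccine 796/4096 = 19.4%, Vaccine A 141/1477 = 9.5% → the two-dose vaccine
Under-40: the two-dose vaccine 188/225 = 83.6%, Vaccine A 87/119 = 73.1% → the two-dose vaccine
Overall: the two-dose vaccine 1223/5038 = 24.3%, Vaccine A 329/2001 = 16.4% → the two-dose vaccine
The two-dose vaccine wins overall and in every age group — no reversal.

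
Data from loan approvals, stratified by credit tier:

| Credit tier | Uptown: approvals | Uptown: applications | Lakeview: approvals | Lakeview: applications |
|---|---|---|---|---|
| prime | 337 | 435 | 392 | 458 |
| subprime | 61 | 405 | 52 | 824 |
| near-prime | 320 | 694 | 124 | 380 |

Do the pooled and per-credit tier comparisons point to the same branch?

No

Prime: Uptown 337/435 = 77.5%, Lakeview 392/458 = 85.6% → Lakeview
Subprime: Uptown 61/405 = 15.1%, Lakeview 52/824 = 6.3% → Uptown
Near-prime: Uptown 320/694 = 46.1%, Lakeview 124/380 = 32.6% → Uptown
Overall: Uptown 718/1534 = 46.8%, Lakeview 568/1662 = 34.2% → Uptown
Neither sweeps: Uptown wins 2 of 3 groups, Lakeview wins 1. Uptown wins overall but not every group — no Simpson reversal.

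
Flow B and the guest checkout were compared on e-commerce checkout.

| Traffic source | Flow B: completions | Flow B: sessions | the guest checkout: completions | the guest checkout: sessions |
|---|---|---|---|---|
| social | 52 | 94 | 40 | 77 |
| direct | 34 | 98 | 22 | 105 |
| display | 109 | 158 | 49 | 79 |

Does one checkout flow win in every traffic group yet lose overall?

Social: Flow B 52/94 = 55.3%, the guest checkout 40/77 = 51.9% → Flow B
Direct: Flow B 34/98 = 34.7%, the guest checkout 22/105 = 21.0% → Flow B
Display: Flow B 109/158 = 69.0%, the guest checkout 49/79 = 62.0% → Flow B
Overall: Flow B 195/350 = 55.7%, the guest checkout 111/261 = 42.5% → Flow B
Flow B wins overall and in every traffic group — no reversal.

No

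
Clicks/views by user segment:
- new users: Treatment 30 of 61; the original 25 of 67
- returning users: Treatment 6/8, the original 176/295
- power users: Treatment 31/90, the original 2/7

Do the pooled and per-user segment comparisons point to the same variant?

New users: Treatment 30/61 = 49.2%, the original 25/67 = 37.3% → Treatment
Returning users: Treatment 6/8 = 75.0%, the original 176/295 = 59.7% → Treatment
Power users: Treatment 31/90 = 34.4%, the original 2/7 = 28.6% → Treatment
Overall: Treatment 67/159 = 42.1%, the original 203/369 = 55.0% → the original
Treatment wins each user group but the original wins overall — the comparison reverses. Treatment's views skew toward power users, which has a lower base rate.

No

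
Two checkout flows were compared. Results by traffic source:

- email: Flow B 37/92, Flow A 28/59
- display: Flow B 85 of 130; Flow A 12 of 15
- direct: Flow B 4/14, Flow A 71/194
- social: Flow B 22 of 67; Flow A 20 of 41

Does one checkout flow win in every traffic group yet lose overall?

Email: Flow B 37/92 = 40.2%, Flow A 28/59 = 47.5% → Flow A
Display: Flow B 85/130 = 65.4%, Flow A 12/15 = 80.0% → Flow A
Direct: Flow B 4/14 = 28.6%, Flow A 71/194 = 36.6% → Flow A
Social: Flow B 22/67 = 32.8%, Flow A 20/41 = 48.8% → Flow A
Overall: Flow B 148/303 = 48.8%, Flow A 131/309 = 42.4% → Flow B
Flow A wins each traffic group but Flow B wins overall — the comparison reverses. Flow A's sessions skew toward direct, which has a lower base rate.

Yes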